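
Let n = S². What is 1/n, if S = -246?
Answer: 1/60516 ≈ 1.6525e-5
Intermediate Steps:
n = 60516 (n = (-246)² = 60516)
1/n = 1/60516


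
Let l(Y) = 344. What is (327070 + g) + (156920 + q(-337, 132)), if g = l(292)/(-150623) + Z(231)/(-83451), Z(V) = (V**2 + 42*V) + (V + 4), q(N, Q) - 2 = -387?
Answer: 6078731176300867/12569639973 ≈ 4.8360e+5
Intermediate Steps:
q(N, Q) = -385 (q(N, Q) = 2 - 387 = -385)
Z(V) = 4 + V**2 + 43*V (Z(V) = (V**2 + 42*V) + (4 + V) = 4 + V**2 + 43*V)
g = -9562841798/12569639973 (g = 344/(-150623) + (4 + 231**2 + 43*231)/(-83451) = 344*(-1/150623) + (4 + 53361 + 9933)*(-1/83451) = -344/150623 + 63298*(-1/83451) = -344/150623 - 63298/83451 = -9562841798/12569639973 ≈ -0.76079)
(327070 + g) + (156920 + q(-337, 132)) = (327070 - 9562841798/12569639973) + (156920 - 385) = 4111142583127312/12569639973 + 156535 = 6078731176300867/12569639973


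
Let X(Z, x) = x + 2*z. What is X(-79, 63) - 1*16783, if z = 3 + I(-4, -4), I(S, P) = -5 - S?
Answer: -16716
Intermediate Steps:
z = 2 (z = 3 + (-5 - 1*(-4)) = 3 + (-5 + 4) = 3 - 1 = 2)
X(Z, x) = 4 + x (X(Z, x) = x + 2*2 = x + 4 = 4 + x)
X(-79, 63) - 1*16783 = (4 + 63) - 1*16783 = 67 - 16783 = -16716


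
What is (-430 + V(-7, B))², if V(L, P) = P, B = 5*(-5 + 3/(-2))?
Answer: 855625/4 ≈ 2.1391e+5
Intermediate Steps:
B = -65/2 (B = 5*(-5 + 3*(-½)) = 5*(-5 - 3/2) = 5*(-13/2) = -65/2 ≈ -32.500)
(-430 + V(-7, B))² = (-430 - 65/2)² = (-925/2)² = 855625/4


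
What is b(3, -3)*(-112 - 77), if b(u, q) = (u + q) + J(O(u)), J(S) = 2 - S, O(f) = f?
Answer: 189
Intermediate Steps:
b(u, q) = 2 + q (b(u, q) = (u + q) + (2 - u) = (q + u) + (2 - u) = 2 + q)
b(3, -3)*(-112 - 77) = (2 - 3)*(-112 - 77) = -1*(-189) = 189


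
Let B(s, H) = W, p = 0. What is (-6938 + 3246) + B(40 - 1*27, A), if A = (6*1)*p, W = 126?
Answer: -3566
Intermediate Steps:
A = 0 (A = (6*1)*0 = 6*0 = 0)
B(s, H) = 126
(-6938 + 3246) + B(40 - 1*27, A) = (-6938 + 3246) + 126 = -3692 + 126 = -3566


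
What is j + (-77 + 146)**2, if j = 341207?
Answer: 345968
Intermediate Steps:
j + (-77 + 146)**2 = 341207 + (-77 + 146)**2 = 341207 + 69**2 = 341207 + 4761 = 345968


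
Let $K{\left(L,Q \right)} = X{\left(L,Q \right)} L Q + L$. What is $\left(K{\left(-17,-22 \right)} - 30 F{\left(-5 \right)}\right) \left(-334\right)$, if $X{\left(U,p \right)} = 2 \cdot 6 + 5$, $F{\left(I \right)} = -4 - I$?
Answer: $-2107874$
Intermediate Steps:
$X{\left(U,p \right)} = 17$ ($X{\left(U,p \right)} = 12 + 5 = 17$)
$K{\left(L,Q \right)} = L + 17 L Q$ ($K{\left(L,Q \right)} = 17 L Q + L = L + 17 L Q$)
$\left(K{\left(-17,-22 \right)} - 30 F{\left(-5 \right)}\right) \left(-334\right) = \left(- 17 \left(1 + 17 \left(-22\right)\right) - 30 \left(-4 - -5\right)\right) \left(-334\right) = \left(- 17 \left(1 - 374\right) - 30 \left(-4 + 5\right)\right) \left(-334\right) = \left(\left(-17\right) \left(-373\right) - 30\right) \left(-334\right) = \left(6341 - 30\right) \left(-334\right) = 6311 \left(-334\right) = -2107874$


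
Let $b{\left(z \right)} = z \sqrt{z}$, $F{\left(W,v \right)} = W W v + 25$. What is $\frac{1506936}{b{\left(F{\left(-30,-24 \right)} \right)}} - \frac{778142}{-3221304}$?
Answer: $\frac{229}{948} + \frac{1506936 i \sqrt{863}}{93096125} \approx 0.24156 + 0.47552 i$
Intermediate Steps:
$F{\left(W,v \right)} = 25 + v W^{2}$ ($F{\left(W,v \right)} = W^{2} v + 25 = v W^{2} + 25 = 25 + v W^{2}$)
$b{\left(z \right)} = z^{\frac{3}{2}}$
$\frac{1506936}{b{\left(F{\left(-30,-24 \right)} \right)}} - \frac{778142}{-3221304} = \frac{1506936}{\left(25 - 24 \left(-30\right)^{2}\right)^{\frac{3}{2}}} - \frac{778142}{-3221304} = \frac{1506936}{\left(25 - 21600\right)^{\frac{3}{2}}} - - \frac{229}{948} = \frac{1506936}{\left(25 - 21600\right)^{\frac{3}{2}}} + \frac{229}{948} = \frac{1506936}{\left(-21575\right)^{\frac{3}{2}}} + \frac{229}{948} = \frac{1506936}{\left(-107875\right) i \sqrt{863}} + \frac{229}{948} = 1506936 \frac{i \sqrt{863}}{93096125} + \frac{229}{948} = \frac{1506936 i \sqrt{863}}{93096125} + \frac{229}{948} = \frac{229}{948} + \frac{1506936 i \sqrt{863}}{93096125}$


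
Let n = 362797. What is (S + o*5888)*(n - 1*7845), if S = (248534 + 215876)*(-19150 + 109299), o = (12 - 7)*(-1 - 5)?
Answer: 14860392195568400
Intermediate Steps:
o = -30 (o = 5*(-6) = -30)
S = 41866097090 (S = 464410*90149 = 41866097090)
(S + o*5888)*(n - 1*7845) = (41866097090 - 30*5888)*(362797 - 1*7845) = (41866097090 - 176640)*(362797 - 7845) = 41865920450*354952 = 14860392195568400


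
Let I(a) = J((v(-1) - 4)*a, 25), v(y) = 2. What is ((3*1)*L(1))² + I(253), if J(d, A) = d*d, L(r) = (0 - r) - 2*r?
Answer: 256117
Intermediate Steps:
L(r) = -3*r (L(r) = -r - 2*r = -3*r)
J(d, A) = d²
I(a) = 4*a² (I(a) = ((2 - 4)*a)² = (-2*a)² = 4*a²)
((3*1)*L(1))² + I(253) = ((3*1)*(-3*1))² + 4*253² = (3*(-3))² + 4*64009 = (-9)² + 256036 = 81 + 256036 = 256117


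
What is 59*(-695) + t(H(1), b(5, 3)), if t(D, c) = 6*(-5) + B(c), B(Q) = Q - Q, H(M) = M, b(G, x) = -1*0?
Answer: -41035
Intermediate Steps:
b(G, x) = 0
B(Q) = 0
t(D, c) = -30 (t(D, c) = 6*(-5) + 0 = -30 + 0 = -30)
59*(-695) + t(H(1), b(5, 3)) = 59*(-695) - 30 = -41005 - 30 = -41035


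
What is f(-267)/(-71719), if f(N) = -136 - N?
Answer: -131/71719 ≈ -0.0018266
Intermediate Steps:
f(-267)/(-71719) = (-136 - 1*(-267))/(-71719) = (-136 + 267)*(-1/71719) = 131*(-1/71719) = -131/71719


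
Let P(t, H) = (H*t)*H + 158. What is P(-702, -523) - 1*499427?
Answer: -192516627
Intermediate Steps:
P(t, H) = 158 + t*H² (P(t, H) = t*H² + 158 = 158 + t*H²)
P(-702, -523) - 1*499427 = (158 - 702*(-523)²) - 1*499427 = (158 - 702*273529) - 499427 = (158 - 192017358) - 499427 = -192017200 - 499427 = -192516627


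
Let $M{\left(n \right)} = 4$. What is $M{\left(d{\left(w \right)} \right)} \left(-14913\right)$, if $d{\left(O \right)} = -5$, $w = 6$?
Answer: $-59652$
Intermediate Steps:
$M{\left(d{\left(w \right)} \right)} \left(-14913\right) = 4 \left(-14913\right) = -59652$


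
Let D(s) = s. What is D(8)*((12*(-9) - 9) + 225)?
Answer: 864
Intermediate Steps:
D(8)*((12*(-9) - 9) + 225) = 8*((12*(-9) - 9) + 225) = 8*((-108 - 9) + 225) = 8*(-117 + 225) = 8*108 = 864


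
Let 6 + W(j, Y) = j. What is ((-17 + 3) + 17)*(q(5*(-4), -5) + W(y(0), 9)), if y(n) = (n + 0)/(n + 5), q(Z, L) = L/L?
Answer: -15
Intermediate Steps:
q(Z, L) = 1
y(n) = n/(5 + n)
W(j, Y) = -6 + j
((-17 + 3) + 17)*(q(5*(-4), -5) + W(y(0), 9)) = ((-17 + 3) + 17)*(1 + (-6 + 0/(5 + 0))) = (-14 + 17)*(1 + (-6 + 0/5)) = 3*(1 + (-6 + 0*(1/5))) = 3*(1 + (-6 + 0)) = 3*(1 - 6) = 3*(-5) = -15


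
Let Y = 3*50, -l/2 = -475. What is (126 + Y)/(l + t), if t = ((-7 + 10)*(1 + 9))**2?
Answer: 138/925 ≈ 0.14919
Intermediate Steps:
l = 950 (l = -2*(-475) = 950)
Y = 150
t = 900 (t = (3*10)**2 = 30**2 = 900)
(126 + Y)/(l + t) = (126 + 150)/(950 + 900) = 276/1850 = 276*(1/1850) = 138/925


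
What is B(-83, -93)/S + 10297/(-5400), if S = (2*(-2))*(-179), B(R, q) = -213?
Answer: -2130713/966600 ≈ -2.2043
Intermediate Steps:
S = 716 (S = -4*(-179) = 716)
B(-83, -93)/S + 10297/(-5400) = -213/716 + 10297/(-5400) = -213*1/716 + 10297*(-1/5400) = -213/716 - 10297/5400 = -2130713/966600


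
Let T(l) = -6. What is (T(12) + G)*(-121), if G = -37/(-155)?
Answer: 108053/155 ≈ 697.12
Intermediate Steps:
G = 37/155 (G = -37*(-1/155) = 37/155 ≈ 0.23871)
(T(12) + G)*(-121) = (-6 + 37/155)*(-121) = -893/155*(-121) = 108053/155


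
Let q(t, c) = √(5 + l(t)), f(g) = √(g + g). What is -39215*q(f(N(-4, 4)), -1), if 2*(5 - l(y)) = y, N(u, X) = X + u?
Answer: -39215*√10 ≈ -1.2401e+5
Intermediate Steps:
l(y) = 5 - y/2
f(g) = √2*√g (f(g) = √(2*g) = √2*√g)
q(t, c) = √(10 - t/2) (q(t, c) = √(5 + (5 - t/2)) = √(10 - t/2))
-39215*q(f(N(-4, 4)), -1) = -39215*√(40 - 2*√2*√(4 - 4))/2 = -39215*√(40 - 2*√2*√0)/2 = -39215*√(40 - 2*√2*0)/2 = -39215*√(40 - 2*0)/2 = -39215*√(40 + 0)/2 = -39215*√40/2 = -39215*2*√10/2 = -39215*√10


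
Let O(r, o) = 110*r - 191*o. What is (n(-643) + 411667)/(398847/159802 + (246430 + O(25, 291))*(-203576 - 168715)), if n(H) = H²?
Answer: -131855187032/11517755566309971 ≈ -1.1448e-5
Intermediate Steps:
O(r, o) = -191*o + 110*r
(n(-643) + 411667)/(398847/159802 + (246430 + O(25, 291))*(-203576 - 168715)) = ((-643)² + 411667)/(398847/159802 + (246430 + (-191*291 + 110*25))*(-203576 - 168715)) = (413449 + 411667)/(398847*(1/159802) + (246430 + (-55581 + 2750))*(-372291)) = 825116/(398847/159802 + (246430 - 52831)*(-372291)) = 825116/(398847/159802 + 193599*(-372291)) = 825116/(398847/159802 - 72075165309) = 825116/(-11517755566309971/159802) = 825116*(-159802/11517755566309971) = -131855187032/11517755566309971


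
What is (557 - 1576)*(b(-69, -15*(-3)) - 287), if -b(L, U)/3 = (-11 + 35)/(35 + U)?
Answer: 2933701/10 ≈ 2.9337e+5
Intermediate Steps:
b(L, U) = -72/(35 + U) (b(L, U) = -3*(-11 + 35)/(35 + U) = -72/(35 + U))
(557 - 1576)*(b(-69, -15*(-3)) - 287) = (557 - 1576)*(-72/(35 - 15*(-3)) - 287) = -1019*(-72/(35 + 45) - 287) = -1019*(-72/80 - 287) = -1019*(-72*1/80 - 287) = -1019*(-9/10 - 287) = -1019*(-2879/10) = 2933701/10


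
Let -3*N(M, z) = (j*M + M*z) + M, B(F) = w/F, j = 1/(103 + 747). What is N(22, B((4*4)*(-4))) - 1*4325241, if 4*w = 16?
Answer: -44117528413/10200 ≈ -4.3252e+6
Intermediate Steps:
w = 4 (w = (¼)*16 = 4)
j = 1/850 ≈ 0.0011765
B(F) = 4/F
N(M, z) = -851*M/2550 - M*z/3 (N(M, z) = -((M/850 + M*z) + M)/3 = -(851*M/850 + M*z)/3 = -851*M/2550 - M*z/3)
N(22, B((4*4)*(-4))) - 1*4325241 = -1/2550*22*(851 + 850*(4/(((4*4)*(-4))))) - 1*4325241 = -1/2550*22*(851 + 850*(4/((16*(-4))))) - 4325241 = -1/2550*22*(851 + 850*(4/(-64))) - 4325241 = -1/2550*22*(851 + 850*(4*(-1/64))) - 4325241 = -1/2550*22*(851 + 850*(-1/16)) - 4325241 = -1/2550*22*(851 - 425/8) - 4325241 = -1/2550*22*6383/8 - 4325241 = -70213/10200 - 4325241 = -44117528413/10200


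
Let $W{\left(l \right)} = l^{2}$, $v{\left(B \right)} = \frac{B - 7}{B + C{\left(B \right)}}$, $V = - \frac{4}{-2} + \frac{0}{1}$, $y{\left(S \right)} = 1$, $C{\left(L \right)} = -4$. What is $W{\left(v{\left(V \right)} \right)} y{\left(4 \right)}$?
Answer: $\frac{25}{4} \approx 6.25$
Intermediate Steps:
$V = 2$ ($V = \left(-4\right) \left(- \frac{1}{2}\right) + 0 \cdot 1 = 2 + 0 = 2$)
$v{\left(B \right)} = \frac{-7 + B}{-4 + B}$ ($v{\left(B \right)} = \frac{B - 7}{B - 4} = \frac{-7 + B}{-4 + B}$)
$W{\left(v{\left(V \right)} \right)} y{\left(4 \right)} = \left(\frac{-7 + 2}{-4 + 2}\right)^{2} \cdot 1 = \left(\frac{1}{-2} \left(-5\right)\right)^{2} \cdot 1 = \left(\left(- \frac{1}{2}\right) \left(-5\right)\right)^{2} \cdot 1 = \left(\frac{5}{2}\right)^{2} \cdot 1 = \frac{25}{4} \cdot 1 = \frac{25}{4}$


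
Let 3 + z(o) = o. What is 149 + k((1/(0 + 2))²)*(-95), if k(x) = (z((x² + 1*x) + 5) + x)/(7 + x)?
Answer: 13389/116 ≈ 115.42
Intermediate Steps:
z(o) = -3 + o
k(x) = (2 + x² + 2*x)/(7 + x) (k(x) = ((-3 + ((x² + 1*x) + 5)) + x)/(7 + x) = ((-3 + ((x² + x) + 5)) + x)/(7 + x) = ((-3 + ((x + x²) + 5)) + x)/(7 + x) = ((-3 + (5 + x + x²)) + x)/(7 + x) = ((2 + x + x²) + x)/(7 + x) = (2 + x² + 2*x)/(7 + x))
149 + k((1/(0 + 2))²)*(-95) = 149 + ((2 + ((1/(0 + 2))²)² + 2*(1/(0 + 2))²)/(7 + (1/(0 + 2))²))*(-95) = 149 + ((2 + ((1/2)²)² + 2*(1/2)²)/(7 + (1/2)²))*(-95) = 149 + ((2 + ((½)²)² + 2*(½)²)/(7 + (½)²))*(-95) = 149 + ((2 + (¼)² + 2*(¼))/(7 + ¼))*(-95) = 149 + ((2 + 1/16 + ½)/(29/4))*(-95) = 149 + ((4/29)*(41/16))*(-95) = 149 + (41/116)*(-95) = 149 - 3895/116 = 13389/116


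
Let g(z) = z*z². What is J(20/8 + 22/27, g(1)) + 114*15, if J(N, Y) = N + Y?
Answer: 92573/54 ≈ 1714.3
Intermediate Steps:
g(z) = z³
J(20/8 + 22/27, g(1)) + 114*15 = ((20/8 + 22/27) + 1³) + 114*15 = ((20*(⅛) + 22*(1/27)) + 1) + 1710 = ((5/2 + 22/27) + 1) + 1710 = (179/54 + 1) + 1710 = 233/54 + 1710 = 92573/54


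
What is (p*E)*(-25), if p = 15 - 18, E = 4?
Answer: 300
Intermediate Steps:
p = -3
(p*E)*(-25) = -3*4*(-25) = -12*(-25) = 300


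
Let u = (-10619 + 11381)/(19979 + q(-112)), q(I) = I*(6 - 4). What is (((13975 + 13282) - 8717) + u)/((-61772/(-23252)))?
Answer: 709686813202/101692155 ≈ 6978.8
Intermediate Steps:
q(I) = 2*I (q(I) = I*2 = 2*I)
u = 254/6585 (u = (-10619 + 11381)/(19979 + 2*(-112)) = 762/(19979 - 224) = 762/19755 = 762*(1/19755) = 254/6585 ≈ 0.038572)
(((13975 + 13282) - 8717) + u)/((-61772/(-23252))) = (((13975 + 13282) - 8717) + 254/6585)/((-61772/(-23252))) = ((27257 - 8717) + 254/6585)/((-61772*(-1/23252))) = (18540 + 254/6585)/(15443/5813) = (122086154/6585)*(5813/15443) = 709686813202/101692155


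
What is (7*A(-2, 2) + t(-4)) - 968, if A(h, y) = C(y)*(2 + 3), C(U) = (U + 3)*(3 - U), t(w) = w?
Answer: -797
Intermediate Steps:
C(U) = (3 + U)*(3 - U)
A(h, y) = 45 - 5*y**2 (A(h, y) = (9 - y**2)*(2 + 3) = (9 - y**2)*5 = 45 - 5*y**2)
(7*A(-2, 2) + t(-4)) - 968 = (7*(45 - 5*2**2) - 4) - 968 = (7*(45 - 5*4) - 4) - 968 = (7*(45 - 20) - 4) - 968 = (7*25 - 4) - 968 = (175 - 4) - 968 = 171 - 968 = -797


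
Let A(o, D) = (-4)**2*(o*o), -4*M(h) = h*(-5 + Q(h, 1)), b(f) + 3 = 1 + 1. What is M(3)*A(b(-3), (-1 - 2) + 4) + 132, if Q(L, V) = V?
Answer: 180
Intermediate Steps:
b(f) = -1 (b(f) = -3 + (1 + 1) = -3 + 2 = -1)
M(h) = h (M(h) = -h*(-5 + 1)/4 = -h*(-4)/4 = -(-1)*h = h)
A(o, D) = 16*o**2
M(3)*A(b(-3), (-1 - 2) + 4) + 132 = 3*(16*(-1)**2) + 132 = 3*(16*1) + 132 = 3*16 + 132 = 48 + 132 = 180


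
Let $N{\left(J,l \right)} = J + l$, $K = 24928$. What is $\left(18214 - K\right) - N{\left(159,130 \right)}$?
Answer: $-7003$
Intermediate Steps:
$\left(18214 - K\right) - N{\left(159,130 \right)} = \left(18214 - 24928\right) - \left(159 + 130\right) = \left(18214 - 24928\right) - 289 = -6714 - 289 = -7003$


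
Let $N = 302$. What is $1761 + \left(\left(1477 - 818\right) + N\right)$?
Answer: $2722$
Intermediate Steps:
$1761 + \left(\left(1477 - 818\right) + N\right) = 1761 + \left(\left(1477 - 818\right) + 302\right) = 1761 + \left(659 + 302\right) = 1761 + 961 = 2722$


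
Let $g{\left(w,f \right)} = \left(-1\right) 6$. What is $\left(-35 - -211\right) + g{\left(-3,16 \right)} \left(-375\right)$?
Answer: $2426$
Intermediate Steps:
$g{\left(w,f \right)} = -6$
$\left(-35 - -211\right) + g{\left(-3,16 \right)} \left(-375\right) = \left(-35 - -211\right) - -2250 = \left(-35 + 211\right) + 2250 = 176 + 2250 = 2426$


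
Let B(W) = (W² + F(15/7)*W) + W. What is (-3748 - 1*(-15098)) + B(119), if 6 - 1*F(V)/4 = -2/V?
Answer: 433954/15 ≈ 28930.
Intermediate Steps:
F(V) = 24 + 8/V (F(V) = 24 - (-8)/V = 24 + 8/V)
B(W) = W² + 431*W/15 (B(W) = (W² + (24 + 8/((15/7)))*W) + W = (W² + (24 + 8/((15*(⅐))))*W) + W = (W² + (24 + 8/(15/7))*W) + W = (W² + (24 + 8*(7/15))*W) + W = (W² + (24 + 56/15)*W) + W = (W² + 416*W/15) + W = W² + 431*W/15)
(-3748 - 1*(-15098)) + B(119) = (-3748 - 1*(-15098)) + (1/15)*119*(431 + 15*119) = (-3748 + 15098) + (1/15)*119*(431 + 1785) = 11350 + (1/15)*119*2216 = 11350 + 263704/15 = 433954/15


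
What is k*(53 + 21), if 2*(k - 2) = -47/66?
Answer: 8029/66 ≈ 121.65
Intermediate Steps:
k = 217/132 (k = 2 + (-47/66)/2 = 2 + (-47*1/66)/2 = 2 + (1/2)*(-47/66) = 2 - 47/132 = 217/132 ≈ 1.6439)
k*(53 + 21) = 217*(53 + 21)/132 = (217/132)*74 = 8029/66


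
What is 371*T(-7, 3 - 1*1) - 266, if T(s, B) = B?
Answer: 476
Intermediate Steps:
371*T(-7, 3 - 1*1) - 266 = 371*(3 - 1*1) - 266 = 371*(3 - 1) - 266 = 371*2 - 266 = 742 - 266 = 476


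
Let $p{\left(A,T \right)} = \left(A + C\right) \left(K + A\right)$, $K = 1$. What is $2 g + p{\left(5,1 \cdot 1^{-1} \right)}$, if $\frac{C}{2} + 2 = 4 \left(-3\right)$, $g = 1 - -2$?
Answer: $-132$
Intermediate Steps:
$g = 3$ ($g = 1 + 2 = 3$)
$C = -28$ ($C = -4 + 2 \cdot 4 \left(-3\right) = -4 + 2 \left(-12\right) = -4 - 24 = -28$)
$p{\left(A,T \right)} = \left(1 + A\right) \left(-28 + A\right)$ ($p{\left(A,T \right)} = \left(A - 28\right) \left(1 + A\right) = \left(-28 + A\right) \left(1 + A\right) = \left(1 + A\right) \left(-28 + A\right)$)
$2 g + p{\left(5,1 \cdot 1^{-1} \right)} = 2 \cdot 3 - \left(163 - 25\right) = 6 - 138 = -132$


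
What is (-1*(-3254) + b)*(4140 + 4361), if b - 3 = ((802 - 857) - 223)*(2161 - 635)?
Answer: -3578674471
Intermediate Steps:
b = -424225 (b = 3 + ((802 - 857) - 223)*(2161 - 635) = 3 + (-55 - 223)*1526 = 3 - 278*1526 = 3 - 424228 = -424225)
(-1*(-3254) + b)*(4140 + 4361) = (-1*(-3254) - 424225)*(4140 + 4361) = (3254 - 424225)*8501 = -420971*8501 = -3578674471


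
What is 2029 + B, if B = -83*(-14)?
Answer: 3191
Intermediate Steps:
B = 1162
2029 + B = 2029 + 1162 = 3191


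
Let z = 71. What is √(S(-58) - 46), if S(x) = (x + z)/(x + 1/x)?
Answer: 2*I*√130851390/3365 ≈ 6.7988*I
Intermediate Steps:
S(x) = (71 + x)/(x + 1/x) (S(x) = (x + 71)/(x + 1/x) = (71 + x)/(x + 1/x))
√(S(-58) - 46) = √(-58*(71 - 58)/(1 + (-58)²) - 46) = √(-58*13/(1 + 3364) - 46) = √(-58*13/3365 - 46) = √(-58*1/3365*13 - 46) = √(-754/3365 - 46) = √(-155544/3365) = 2*I*√130851390/3365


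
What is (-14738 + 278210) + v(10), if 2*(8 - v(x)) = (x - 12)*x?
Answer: 263490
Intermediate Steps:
v(x) = 8 - x*(-12 + x)/2 (v(x) = 8 - (x - 12)*x/2 = 8 - (-12 + x)*x/2 = 8 - x*(-12 + x)/2)
(-14738 + 278210) + v(10) = (-14738 + 278210) + (8 + 6*10 - ½*10²) = 263472 + (8 + 60 - ½*100) = 263472 + (8 + 60 - 50) = 263472 + 18 = 263490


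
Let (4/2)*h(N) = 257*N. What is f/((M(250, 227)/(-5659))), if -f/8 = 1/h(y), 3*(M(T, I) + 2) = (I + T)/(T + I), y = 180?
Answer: -22636/19275 ≈ -1.1744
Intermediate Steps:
M(T, I) = -5/3 (M(T, I) = -2 + ((I + T)/(T + I))/3 = -2 + ((I + T)/(I + T))/3 = -2 + (⅓)*1 = -2 + ⅓ = -5/3)
h(N) = 257*N/2 (h(N) = (257*N)/2 = 257*N/2)
f = -4/11565 (f = -8/((257/2)*180) = -8/23130 = -8*1/23130 = -4/11565 ≈ -0.00034587)
f/((M(250, 227)/(-5659))) = -4/(11565*((-5/3/(-5659)))) = -4/(11565*((-5/3*(-1/5659)))) = -4/(11565*5/16977) = -4/11565*16977/5 = -22636/19275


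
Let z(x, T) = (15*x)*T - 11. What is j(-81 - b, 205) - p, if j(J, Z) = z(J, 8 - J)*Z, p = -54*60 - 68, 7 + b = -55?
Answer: -1576422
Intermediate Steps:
b = -62 (b = -7 - 55 = -62)
p = -3308 (p = -3240 - 68 = -3308)
z(x, T) = -11 + 15*T*x (z(x, T) = 15*T*x - 11 = -11 + 15*T*x)
j(J, Z) = Z*(-11 + 15*J*(8 - J)) (j(J, Z) = (-11 + 15*(8 - J)*J)*Z = (-11 + 15*J*(8 - J))*Z = Z*(-11 + 15*J*(8 - J)))
j(-81 - b, 205) - p = -1*205*(11 + 15*(-81 - 1*(-62))*(-8 + (-81 - 1*(-62)))) - 1*(-3308) = -1*205*(11 + 15*(-81 + 62)*(-8 + (-81 + 62))) + 3308 = -1*205*(11 + 15*(-19)*(-8 - 19)) + 3308 = -1*205*(11 + 15*(-19)*(-27)) + 3308 = -1*205*(11 + 7695) + 3308 = -1*205*7706 + 3308 = -1579730 + 3308 = -1576422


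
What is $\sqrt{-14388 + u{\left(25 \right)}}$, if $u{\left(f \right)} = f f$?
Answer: $i \sqrt{13763} \approx 117.32 i$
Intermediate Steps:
$u{\left(f \right)} = f^{2}$
$\sqrt{-14388 + u{\left(25 \right)}} = \sqrt{-14388 + 25^{2}} = \sqrt{-14388 + 625} = \sqrt{-13763} = i \sqrt{13763}$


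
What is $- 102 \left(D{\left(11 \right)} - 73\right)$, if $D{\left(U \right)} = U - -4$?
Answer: $5916$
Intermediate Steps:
$D{\left(U \right)} = 4 + U$ ($D{\left(U \right)} = U + 4 = 4 + U$)
$- 102 \left(D{\left(11 \right)} - 73\right) = - 102 \left(\left(4 + 11\right) - 73\right) = - 102 \left(15 - 73\right) = \left(-102\right) \left(-58\right) = 5916$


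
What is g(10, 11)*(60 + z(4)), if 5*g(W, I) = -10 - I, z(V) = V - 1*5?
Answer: -1239/5 ≈ -247.80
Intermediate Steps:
z(V) = -5 + V (z(V) = V - 5 = -5 + V)
g(W, I) = -2 - I/5 (g(W, I) = (-10 - I)/5 = -2 - I/5)
g(10, 11)*(60 + z(4)) = (-2 - ⅕*11)*(60 + (-5 + 4)) = (-2 - 11/5)*(60 - 1) = -21/5*59 = -1239/5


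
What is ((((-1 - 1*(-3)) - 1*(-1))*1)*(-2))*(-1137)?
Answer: 6822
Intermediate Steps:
((((-1 - 1*(-3)) - 1*(-1))*1)*(-2))*(-1137) = ((((-1 + 3) + 1)*1)*(-2))*(-1137) = (((2 + 1)*1)*(-2))*(-1137) = ((3*1)*(-2))*(-1137) = (3*(-2))*(-1137) = -6*(-1137) = 6822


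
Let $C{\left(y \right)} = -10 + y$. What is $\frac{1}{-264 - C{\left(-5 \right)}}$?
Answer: $- \frac{1}{249} \approx -0.0040161$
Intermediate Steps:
$\frac{1}{-264 - C{\left(-5 \right)}} = \frac{1}{-264 - \left(-10 - 5\right)} = \frac{1}{-264 - -15} = \frac{1}{-264 + 15} = \frac{1}{-249} = - \frac{1}{249}$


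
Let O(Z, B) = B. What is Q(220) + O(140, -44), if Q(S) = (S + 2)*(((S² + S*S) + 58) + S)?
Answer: 21551272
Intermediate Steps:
Q(S) = (2 + S)*(58 + S + 2*S²) (Q(S) = (2 + S)*(((S² + S²) + 58) + S) = (2 + S)*((2*S² + 58) + S) = (2 + S)*((58 + 2*S²) + S) = (2 + S)*(58 + S + 2*S²))
Q(220) + O(140, -44) = (116 + 2*220³ + 5*220² + 60*220) - 44 = (116 + 2*10648000 + 5*48400 + 13200) - 44 = (116 + 21296000 + 242000 + 13200) - 44 = 21551316 - 44 = 21551272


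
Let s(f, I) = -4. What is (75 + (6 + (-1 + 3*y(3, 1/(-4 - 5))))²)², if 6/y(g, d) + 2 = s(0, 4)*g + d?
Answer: 2054647027216/260144641 ≈ 7898.1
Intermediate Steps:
y(g, d) = 6/(-2 + d - 4*g) (y(g, d) = 6/(-2 + (-4*g + d)) = 6/(-2 + (d - 4*g)) = 6/(-2 + d - 4*g))
(75 + (6 + (-1 + 3*y(3, 1/(-4 - 5))))²)² = (75 + (6 + (-1 + 3*(6/(-2 + 1/(-4 - 5) - 4*3))))²)² = (75 + (6 + (-1 + 3*(6/(-2 + 1/(-9) - 12))))²)² = (75 + (6 + (-1 + 3*(6/(-2 - ⅑ - 12))))²)² = (75 + (6 + (-1 + 3*(6/(-127/9))))²)² = (75 + (6 + (-1 + 3*(6*(-9/127))))²)² = (75 + (6 + (-1 + 3*(-54/127)))²)² = (75 + (6 + (-1 - 162/127))²)² = (75 + (6 - 289/127)²)² = (75 + (473/127)²)² = (75 + 223729/16129)² = (1433404/16129)² = 2054647027216/260144641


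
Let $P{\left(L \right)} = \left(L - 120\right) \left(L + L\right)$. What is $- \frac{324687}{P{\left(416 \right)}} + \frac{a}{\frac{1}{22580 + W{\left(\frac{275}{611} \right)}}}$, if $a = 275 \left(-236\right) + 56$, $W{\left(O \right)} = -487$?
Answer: $- \frac{352808896146511}{246272} \approx -1.4326 \cdot 10^{9}$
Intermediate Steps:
$P{\left(L \right)} = 2 L \left(-120 + L\right)$ ($P{\left(L \right)} = \left(-120 + L\right) 2 L = 2 L \left(-120 + L\right)$)
$a = -64844$ ($a = -64900 + 56 = -64844$)
$- \frac{324687}{P{\left(416 \right)}} + \frac{a}{\frac{1}{22580 + W{\left(\frac{275}{611} \right)}}} = - \frac{324687}{2 \cdot 416 \left(-120 + 416\right)} - \frac{64844}{\frac{1}{22580 - 487}} = - \frac{324687}{2 \cdot 416 \cdot 296} - \frac{64844}{\frac{1}{22093}} = - \frac{324687}{246272} - 64844 \frac{1}{\frac{1}{22093}} = \left(-324687\right) \frac{1}{246272} - 1432598492 = - \frac{324687}{246272} - 1432598492 = - \frac{352808896146511}{246272}$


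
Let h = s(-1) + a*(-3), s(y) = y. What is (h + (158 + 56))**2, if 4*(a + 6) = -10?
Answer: 227529/4 ≈ 56882.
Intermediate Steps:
a = -17/2 (a = -6 + (1/4)*(-10) = -6 - 5/2 = -17/2 ≈ -8.5000)
h = 49/2 (h = -1 - 17/2*(-3) = -1 + 51/2 = 49/2 ≈ 24.500)
(h + (158 + 56))**2 = (49/2 + (158 + 56))**2 = (49/2 + 214)**2 = (477/2)**2 = 227529/4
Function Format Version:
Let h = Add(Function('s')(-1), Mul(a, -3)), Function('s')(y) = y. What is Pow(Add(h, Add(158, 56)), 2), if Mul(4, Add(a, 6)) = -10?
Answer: Rational(227529, 4) ≈ 56882.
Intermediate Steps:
a = Rational(-17, 2) (a = Add(-6, Mul(Rational(1, 4), -10)) = Add(-6, Rational(-5, 2)) = Rational(-17, 2) ≈ -8.5000)
h = Rational(49, 2) (h = Add(-1, Mul(Rational(-17, 2), -3)) = Add(-1, Rational(51, 2)) = Rational(49, 2) ≈ 24.500)
Pow(Add(h, Add(158, 56)), 2) = Pow(Add(Rational(49, 2), Add(158, 56)), 2) = Pow(Add(Rational(49, 2), 214), 2) = Pow(Rational(477, 2), 2) = Rational(227529, 4)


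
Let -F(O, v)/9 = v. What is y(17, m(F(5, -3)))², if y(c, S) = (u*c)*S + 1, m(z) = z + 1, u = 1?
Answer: 227529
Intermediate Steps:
F(O, v) = -9*v
m(z) = 1 + z
y(c, S) = 1 + S*c (y(c, S) = (1*c)*S + 1 = c*S + 1 = S*c + 1 = 1 + S*c)
y(17, m(F(5, -3)))² = (1 + (1 - 9*(-3))*17)² = (1 + (1 + 27)*17)² = (1 + 28*17)² = (1 + 476)² = 477² = 227529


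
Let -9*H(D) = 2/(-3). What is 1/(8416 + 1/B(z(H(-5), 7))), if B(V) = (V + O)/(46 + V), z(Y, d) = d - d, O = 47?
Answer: 47/395598 ≈ 0.00011881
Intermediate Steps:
H(D) = 2/27 (H(D) = -2/(9*(-3)) = -2*(-1)/(9*3) = -⅑*(-⅔) = 2/27)
z(Y, d) = 0
B(V) = (47 + V)/(46 + V) (B(V) = (V + 47)/(46 + V) = (47 + V)/(46 + V))
1/(8416 + 1/B(z(H(-5), 7))) = 1/(8416 + 1/((47 + 0)/(46 + 0))) = 1/(8416 + 1/(47/46)) = 1/(8416 + 46/47) = 1/(395598/47) = 47/395598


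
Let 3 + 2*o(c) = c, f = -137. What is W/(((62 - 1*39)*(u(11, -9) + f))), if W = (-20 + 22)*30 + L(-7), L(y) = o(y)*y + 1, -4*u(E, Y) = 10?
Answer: -64/2139 ≈ -0.029921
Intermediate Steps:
u(E, Y) = -5/2 (u(E, Y) = -¼*10 = -5/2)
o(c) = -3/2 + c/2
L(y) = 1 + y*(-3/2 + y/2) (L(y) = (-3/2 + y/2)*y + 1 = y*(-3/2 + y/2) + 1 = 1 + y*(-3/2 + y/2))
W = 96 (W = (-20 + 22)*30 + (1 + (½)*(-7)*(-3 - 7)) = 2*30 + (1 + (½)*(-7)*(-10)) = 60 + (1 + 35) = 60 + 36 = 96)
W/(((62 - 1*39)*(u(11, -9) + f))) = 96/(((62 - 1*39)*(-5/2 - 137))) = 96/(((62 - 39)*(-279/2))) = 96/((23*(-279/2))) = 96/(-6417/2) = 96*(-2/6417) = -64/2139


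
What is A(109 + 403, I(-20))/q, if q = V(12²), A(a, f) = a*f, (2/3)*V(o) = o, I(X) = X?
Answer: -1280/27 ≈ -47.407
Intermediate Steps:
V(o) = 3*o/2
q = 216 (q = (3/2)*12² = (3/2)*144 = 216)
A(109 + 403, I(-20))/q = ((109 + 403)*(-20))/216 = (512*(-20))*(1/216) = -10240*1/216 = -1280/27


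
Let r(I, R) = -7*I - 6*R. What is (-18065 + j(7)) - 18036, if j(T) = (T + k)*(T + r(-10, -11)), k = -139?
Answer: -54977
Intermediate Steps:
j(T) = (-139 + T)*(136 + T) (j(T) = (T - 139)*(T + (-7*(-10) - 6*(-11))) = (-139 + T)*(T + (70 + 66)) = (-139 + T)*(T + 136) = (-139 + T)*(136 + T))
(-18065 + j(7)) - 18036 = (-18065 + (-18904 + 7² - 3*7)) - 18036 = (-18065 + (-18904 + 49 - 21)) - 18036 = (-18065 - 18876) - 18036 = -36941 - 18036 = -54977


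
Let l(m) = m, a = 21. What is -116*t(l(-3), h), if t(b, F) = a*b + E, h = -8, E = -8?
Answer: 8236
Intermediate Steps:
t(b, F) = -8 + 21*b (t(b, F) = 21*b - 8 = -8 + 21*b)
-116*t(l(-3), h) = -116*(-8 + 21*(-3)) = -116*(-8 - 63) = -116*(-71) = 8236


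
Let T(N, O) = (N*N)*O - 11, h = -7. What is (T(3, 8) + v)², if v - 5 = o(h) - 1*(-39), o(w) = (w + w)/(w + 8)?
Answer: 8281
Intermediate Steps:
o(w) = 2*w/(8 + w) (o(w) = (2*w)/(8 + w) = 2*w/(8 + w))
v = 30 (v = 5 + (2*(-7)/(8 - 7) - 1*(-39)) = 5 + (2*(-7)/1 + 39) = 5 + (2*(-7)*1 + 39) = 5 + (-14 + 39) = 5 + 25 = 30)
T(N, O) = -11 + O*N² (T(N, O) = N²*O - 11 = O*N² - 11 = -11 + O*N²)
(T(3, 8) + v)² = ((-11 + 8*3²) + 30)² = ((-11 + 8*9) + 30)² = ((-11 + 72) + 30)² = (61 + 30)² = 91² = 8281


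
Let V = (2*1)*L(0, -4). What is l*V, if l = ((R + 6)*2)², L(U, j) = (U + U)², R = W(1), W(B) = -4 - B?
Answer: 0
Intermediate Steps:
R = -5 (R = -4 - 1*1 = -4 - 1 = -5)
L(U, j) = 4*U² (L(U, j) = (2*U)² = 4*U²)
l = 4 (l = ((-5 + 6)*2)² = (1*2)² = 2² = 4)
V = 0 (V = (2*1)*(4*0²) = 2*(4*0) = 2*0 = 0)
l*V = 4*0 = 0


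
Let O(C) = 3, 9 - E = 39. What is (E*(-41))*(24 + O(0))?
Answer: 33210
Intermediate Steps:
E = -30 (E = 9 - 1*39 = 9 - 39 = -30)
(E*(-41))*(24 + O(0)) = (-30*(-41))*(24 + 3) = 1230*27 = 33210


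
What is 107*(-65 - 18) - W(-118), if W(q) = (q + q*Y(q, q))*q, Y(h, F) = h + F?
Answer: 3263259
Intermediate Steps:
Y(h, F) = F + h
W(q) = q*(q + 2*q²) (W(q) = (q + q*(q + q))*q = (q + q*(2*q))*q = (q + 2*q²)*q = q*(q + 2*q²))
107*(-65 - 18) - W(-118) = 107*(-65 - 18) - (-118)²*(1 + 2*(-118)) = 107*(-83) - 13924*(1 - 236) = -8881 - 13924*(-235) = -8881 - 1*(-3272140) = -8881 + 3272140 = 3263259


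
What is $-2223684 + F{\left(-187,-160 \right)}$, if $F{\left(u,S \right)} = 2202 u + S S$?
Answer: $-2609858$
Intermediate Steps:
$F{\left(u,S \right)} = S^{2} + 2202 u$ ($F{\left(u,S \right)} = 2202 u + S^{2} = S^{2} + 2202 u$)
$-2223684 + F{\left(-187,-160 \right)} = -2223684 + \left(\left(-160\right)^{2} + 2202 \left(-187\right)\right) = -2223684 + \left(25600 - 411774\right) = -2223684 - 386174 = -2609858$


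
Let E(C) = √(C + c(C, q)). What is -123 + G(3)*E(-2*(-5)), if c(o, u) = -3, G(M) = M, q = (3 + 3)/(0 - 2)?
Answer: -123 + 3*√7 ≈ -115.06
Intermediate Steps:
q = -3 (q = 6/(-2) = 6*(-½) = -3)
E(C) = √(-3 + C) (E(C) = √(C - 3) = √(-3 + C))
-123 + G(3)*E(-2*(-5)) = -123 + 3*√(-3 - 2*(-5)) = -123 + 3*√(-3 + 10) = -123 + 3*√7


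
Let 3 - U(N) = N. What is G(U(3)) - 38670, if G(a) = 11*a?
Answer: -38670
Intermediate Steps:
U(N) = 3 - N
G(U(3)) - 38670 = 11*(3 - 1*3) - 38670 = 11*(3 - 3) - 38670 = 11*0 - 38670 = 0 - 38670 = -38670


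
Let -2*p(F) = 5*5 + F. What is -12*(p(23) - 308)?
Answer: 3984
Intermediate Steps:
p(F) = -25/2 - F/2 (p(F) = -(5*5 + F)/2 = -(25 + F)/2 = -25/2 - F/2)
-12*(p(23) - 308) = -12*((-25/2 - ½*23) - 308) = -12*((-25/2 - 23/2) - 308) = -12*(-24 - 308) = -12*(-332) = 3984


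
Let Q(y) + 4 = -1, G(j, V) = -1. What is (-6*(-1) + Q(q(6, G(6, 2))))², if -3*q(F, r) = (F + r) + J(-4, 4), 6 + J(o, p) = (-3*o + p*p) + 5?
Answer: 1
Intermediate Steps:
J(o, p) = -1 + p² - 3*o (J(o, p) = -6 + ((-3*o + p*p) + 5) = -6 + ((-3*o + p²) + 5) = -6 + ((p² - 3*o) + 5) = -6 + (5 + p² - 3*o) = -1 + p² - 3*o)
q(F, r) = -9 - F/3 - r/3 (q(F, r) = -((F + r) + (-1 + 4² - 3*(-4)))/3 = -((F + r) + (-1 + 16 + 12))/3 = -((F + r) + 27)/3 = -(27 + F + r)/3 = -9 - F/3 - r/3)
Q(y) = -5 (Q(y) = -4 - 1 = -5)
(-6*(-1) + Q(q(6, G(6, 2))))² = (-6*(-1) - 5)² = (6 - 5)² = 1² = 1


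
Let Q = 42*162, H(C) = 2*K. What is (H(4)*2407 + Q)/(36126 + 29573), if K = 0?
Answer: 6804/65699 ≈ 0.10356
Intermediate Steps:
H(C) = 0 (H(C) = 2*0 = 0)
Q = 6804
(H(4)*2407 + Q)/(36126 + 29573) = (0*2407 + 6804)/(36126 + 29573) = (0 + 6804)/65699 = 6804*(1/65699) = 6804/65699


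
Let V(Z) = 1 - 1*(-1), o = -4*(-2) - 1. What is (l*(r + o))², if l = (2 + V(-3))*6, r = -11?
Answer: 9216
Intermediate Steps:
o = 7 (o = 8 - 1 = 7)
V(Z) = 2 (V(Z) = 1 + 1 = 2)
l = 24 (l = (2 + 2)*6 = 4*6 = 24)
(l*(r + o))² = (24*(-11 + 7))² = (24*(-4))² = (-96)² = 9216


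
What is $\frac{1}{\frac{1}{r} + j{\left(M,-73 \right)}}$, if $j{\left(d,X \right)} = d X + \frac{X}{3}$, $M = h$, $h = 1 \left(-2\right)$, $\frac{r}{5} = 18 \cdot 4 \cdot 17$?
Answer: $\frac{6120}{744601} \approx 0.0082192$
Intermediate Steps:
$r = 6120$ ($r = 5 \cdot 18 \cdot 4 \cdot 17 = 5 \cdot 72 \cdot 17 = 5 \cdot 1224 = 6120$)
$h = -2$
$M = -2$
$j{\left(d,X \right)} = \frac{X}{3} + X d$ ($j{\left(d,X \right)} = X d + X \frac{1}{3} = X d + \frac{X}{3} = \frac{X}{3} + X d$)
$\frac{1}{\frac{1}{r} + j{\left(M,-73 \right)}} = \frac{1}{\frac{1}{6120} - 73 \left(\frac{1}{3} - 2\right)} = \frac{1}{\frac{1}{6120} - - \frac{365}{3}} = \frac{1}{\frac{1}{6120} + \frac{365}{3}} = \frac{1}{\frac{744601}{6120}} = \frac{6120}{744601}$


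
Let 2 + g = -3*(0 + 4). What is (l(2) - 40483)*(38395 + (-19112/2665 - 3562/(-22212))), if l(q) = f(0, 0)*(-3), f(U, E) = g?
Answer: -45948583641335963/29597490 ≈ -1.5524e+9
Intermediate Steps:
g = -14 (g = -2 - 3*(0 + 4) = -2 - 3*4 = -2 - 12 = -14)
f(U, E) = -14
l(q) = 42 (l(q) = -14*(-3) = 42)
(l(2) - 40483)*(38395 + (-19112/2665 - 3562/(-22212))) = (42 - 40483)*(38395 + (-19112/2665 - 3562/(-22212))) = -40441*(38395 + (-19112*1/2665 - 3562*(-1/22212))) = -40441*(38395 + (-19112/2665 + 1781/11106)) = -40441*(38395 - 207511507/29597490) = -40441*1136188117043/29597490 = -45948583641335963/29597490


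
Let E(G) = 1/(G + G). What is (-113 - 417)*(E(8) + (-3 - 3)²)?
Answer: -152905/8 ≈ -19113.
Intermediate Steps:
E(G) = 1/(2*G)
(-113 - 417)*(E(8) + (-3 - 3)²) = (-113 - 417)*((½)/8 + (-3 - 3)²) = -530*((½)*(⅛) + (-6)²) = -530*(1/16 + 36) = -530*577/16 = -152905/8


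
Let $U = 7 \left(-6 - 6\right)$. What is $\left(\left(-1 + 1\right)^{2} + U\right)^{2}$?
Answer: $7056$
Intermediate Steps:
$U = -84$ ($U = 7 \left(-12\right) = -84$)
$\left(\left(-1 + 1\right)^{2} + U\right)^{2} = \left(\left(-1 + 1\right)^{2} - 84\right)^{2} = \left(0^{2} - 84\right)^{2} = \left(0 - 84\right)^{2} = \left(-84\right)^{2} = 7056$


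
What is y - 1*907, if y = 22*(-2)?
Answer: -951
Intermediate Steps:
y = -44
y - 1*907 = -44 - 1*907 = -44 - 907 = -951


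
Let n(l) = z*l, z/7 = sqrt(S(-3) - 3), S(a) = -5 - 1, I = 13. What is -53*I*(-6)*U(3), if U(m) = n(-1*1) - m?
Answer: -12402 - 86814*I ≈ -12402.0 - 86814.0*I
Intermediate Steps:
S(a) = -6
z = 21*I (z = 7*sqrt(-6 - 3) = 7*sqrt(-9) = 7*(3*I) = 21*I ≈ 21.0*I)
n(l) = 21*I*l (n(l) = (21*I)*l = 21*I*l)
U(m) = -m - 21*I (U(m) = 21*I*(-1*1) - m = 21*I*(-1) - m = -21*I - m = -m - 21*I)
-53*I*(-6)*U(3) = -53*13*(-6)*(-1*3 - 21*I) = -(-4134)*(-3 - 21*I) = -53*(234 + 1638*I) = -12402 - 86814*I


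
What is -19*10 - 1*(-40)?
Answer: -150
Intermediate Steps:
-19*10 - 1*(-40) = -190 + 40 = -150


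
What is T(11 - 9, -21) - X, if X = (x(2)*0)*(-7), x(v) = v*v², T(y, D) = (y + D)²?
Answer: 361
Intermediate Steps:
T(y, D) = (D + y)²
x(v) = v³
X = 0 (X = (2³*0)*(-7) = (8*0)*(-7) = 0*(-7) = 0)
T(11 - 9, -21) - X = (-21 + (11 - 9))² - 1*0 = (-21 + 2)² + 0 = (-19)² + 0 = 361 + 0 = 361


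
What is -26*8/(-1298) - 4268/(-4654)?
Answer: 1626974/1510223 ≈ 1.0773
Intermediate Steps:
-26*8/(-1298) - 4268/(-4654) = -208*(-1/1298) - 4268*(-1/4654) = 104/649 + 2134/2327 = 1626974/1510223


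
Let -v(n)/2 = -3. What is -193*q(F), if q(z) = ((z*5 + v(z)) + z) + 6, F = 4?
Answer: -6948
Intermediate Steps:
v(n) = 6 (v(n) = -2*(-3) = 6)
q(z) = 12 + 6*z (q(z) = ((z*5 + 6) + z) + 6 = ((5*z + 6) + z) + 6 = ((6 + 5*z) + z) + 6 = (6 + 6*z) + 6 = 12 + 6*z)
-193*q(F) = -193*(12 + 6*4) = -193*(12 + 24) = -193*36 = -6948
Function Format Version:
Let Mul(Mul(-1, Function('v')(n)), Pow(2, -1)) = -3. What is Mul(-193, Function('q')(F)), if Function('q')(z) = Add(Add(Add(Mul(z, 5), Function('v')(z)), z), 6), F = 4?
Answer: -6948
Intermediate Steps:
Function('v')(n) = 6 (Function('v')(n) = Mul(-2, -3) = 6)
Function('q')(z) = Add(12, Mul(6, z)) (Function('q')(z) = Add(Add(Add(Mul(z, 5), 6), z), 6) = Add(Add(Add(Mul(5, z), 6), z), 6) = Add(Add(Add(6, Mul(5, z)), z), 6) = Add(Add(6, Mul(6, z)), 6) = Add(12, Mul(6, z)))
Mul(-193, Function('q')(F)) = Mul(-193, Add(12, Mul(6, 4))) = Mul(-193, Add(12, 24)) = Mul(-193, 36) = -6948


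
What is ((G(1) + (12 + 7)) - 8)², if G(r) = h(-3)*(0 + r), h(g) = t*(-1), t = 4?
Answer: 49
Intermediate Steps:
h(g) = -4 (h(g) = 4*(-1) = -4)
G(r) = -4*r (G(r) = -4*(0 + r) = -4*r)
((G(1) + (12 + 7)) - 8)² = ((-4*1 + (12 + 7)) - 8)² = ((-4 + 19) - 8)² = (15 - 8)² = 7² = 49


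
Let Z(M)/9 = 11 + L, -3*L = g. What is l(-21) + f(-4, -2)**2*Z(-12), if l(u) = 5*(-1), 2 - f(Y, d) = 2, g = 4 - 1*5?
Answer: -5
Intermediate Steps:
g = -1 (g = 4 - 5 = -1)
f(Y, d) = 0 (f(Y, d) = 2 - 1*2 = 2 - 2 = 0)
L = 1/3 (L = -1/3*(-1) = 1/3 ≈ 0.33333)
l(u) = -5
Z(M) = 102 (Z(M) = 9*(11 + 1/3) = 9*(34/3) = 102)
l(-21) + f(-4, -2)**2*Z(-12) = -5 + 0**2*102 = -5 + 0*102 = -5 + 0 = -5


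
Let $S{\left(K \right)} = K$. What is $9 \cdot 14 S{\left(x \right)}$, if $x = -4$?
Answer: $-504$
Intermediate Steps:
$9 \cdot 14 S{\left(x \right)} = 9 \cdot 14 \left(-4\right) = 126 \left(-4\right) = -504$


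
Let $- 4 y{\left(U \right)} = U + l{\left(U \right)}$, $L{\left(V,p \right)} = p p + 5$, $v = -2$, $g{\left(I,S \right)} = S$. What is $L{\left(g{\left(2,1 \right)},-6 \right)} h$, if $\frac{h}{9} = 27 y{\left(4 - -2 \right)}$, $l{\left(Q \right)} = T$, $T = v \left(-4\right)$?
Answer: $- \frac{69741}{2} \approx -34871.0$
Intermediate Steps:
$L{\left(V,p \right)} = 5 + p^{2}$ ($L{\left(V,p \right)} = p^{2} + 5 = 5 + p^{2}$)
$T = 8$ ($T = \left(-2\right) \left(-4\right) = 8$)
$l{\left(Q \right)} = 8$
$y{\left(U \right)} = -2 - \frac{U}{4}$ ($y{\left(U \right)} = - \frac{U + 8}{4} = - \frac{8 + U}{4} = -2 - \frac{U}{4}$)
$h = - \frac{1701}{2}$ ($h = 9 \cdot 27 \left(-2 - \frac{4 - -2}{4}\right) = 9 \cdot 27 \left(-2 - \frac{4 + 2}{4}\right) = 9 \cdot 27 \left(-2 - \frac{3}{2}\right) = 9 \cdot 27 \left(- \frac{7}{2}\right) = 9 \left(- \frac{189}{2}\right) = - \frac{1701}{2} \approx -850.5$)
$L{\left(g{\left(2,1 \right)},-6 \right)} h = \left(5 + \left(-6\right)^{2}\right) \left(- \frac{1701}{2}\right) = \left(5 + 36\right) \left(- \frac{1701}{2}\right) = 41 \left(- \frac{1701}{2}\right) = - \frac{69741}{2}$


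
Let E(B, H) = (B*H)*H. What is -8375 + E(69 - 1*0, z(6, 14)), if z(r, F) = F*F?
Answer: 2642329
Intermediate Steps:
z(r, F) = F²
E(B, H) = B*H²
-8375 + E(69 - 1*0, z(6, 14)) = -8375 + (69 - 1*0)*(14²)² = -8375 + (69 + 0)*196² = -8375 + 69*38416 = -8375 + 2650704 = 2642329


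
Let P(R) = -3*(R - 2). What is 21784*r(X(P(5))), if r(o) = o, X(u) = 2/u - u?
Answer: 1720936/9 ≈ 1.9122e+5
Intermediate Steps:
P(R) = 6 - 3*R (P(R) = -3*(-2 + R) = 6 - 3*R)
X(u) = -u + 2/u
21784*r(X(P(5))) = 21784*(-(6 - 3*5) + 2/(6 - 3*5)) = 21784*(-(6 - 15) + 2/(6 - 15)) = 21784*(-1*(-9) + 2/(-9)) = 21784*(9 + 2*(-⅑)) = 21784*(9 - 2/9) = 21784*(79/9) = 1720936/9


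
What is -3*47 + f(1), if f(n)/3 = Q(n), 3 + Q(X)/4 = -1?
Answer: -189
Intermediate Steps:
Q(X) = -16 (Q(X) = -12 + 4*(-1) = -12 - 4 = -16)
f(n) = -48 (f(n) = 3*(-16) = -48)
-3*47 + f(1) = -3*47 - 48 = -141 - 48 = -189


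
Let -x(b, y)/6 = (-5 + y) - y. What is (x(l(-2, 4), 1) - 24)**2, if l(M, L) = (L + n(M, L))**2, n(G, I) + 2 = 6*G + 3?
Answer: 36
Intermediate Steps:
n(G, I) = 1 + 6*G (n(G, I) = -2 + (6*G + 3) = -2 + (3 + 6*G) = 1 + 6*G)
l(M, L) = (1 + L + 6*M)**2 (l(M, L) = (L + (1 + 6*M))**2 = (1 + L + 6*M)**2)
x(b, y) = 30 (x(b, y) = -6*((-5 + y) - y) = -6*(-5) = 30)
(x(l(-2, 4), 1) - 24)**2 = (30 - 24)**2 = 6**2 = 36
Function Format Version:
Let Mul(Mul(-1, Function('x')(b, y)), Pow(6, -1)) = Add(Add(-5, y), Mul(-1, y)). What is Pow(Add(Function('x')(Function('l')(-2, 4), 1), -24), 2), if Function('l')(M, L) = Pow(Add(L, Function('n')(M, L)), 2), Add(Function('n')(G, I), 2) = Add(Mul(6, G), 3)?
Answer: 36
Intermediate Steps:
Function('n')(G, I) = Add(1, Mul(6, G)) (Function('n')(G, I) = Add(-2, Add(Mul(6, G), 3)) = Add(-2, Add(3, Mul(6, G))) = Add(1, Mul(6, G)))
Function('l')(M, L) = Pow(Add(1, L, Mul(6, M)), 2) (Function('l')(M, L) = Pow(Add(L, Add(1, Mul(6, M))), 2) = Pow(Add(1, L, Mul(6, M)), 2))
Function('x')(b, y) = 30 (Function('x')(b, y) = Mul(-6, Add(Add(-5, y), Mul(-1, y))) = Mul(-6, -5) = 30)
Pow(Add(Function('x')(Function('l')(-2, 4), 1), -24), 2) = Pow(Add(30, -24), 2) = Pow(6, 2) = 36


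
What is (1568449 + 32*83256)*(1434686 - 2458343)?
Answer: -4332772588137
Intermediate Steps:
(1568449 + 32*83256)*(1434686 - 2458343) = (1568449 + 2664192)*(-1023657) = 4232641*(-1023657) = -4332772588137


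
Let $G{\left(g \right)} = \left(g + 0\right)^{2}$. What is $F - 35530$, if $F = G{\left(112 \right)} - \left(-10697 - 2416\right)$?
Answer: $-9873$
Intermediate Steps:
$G{\left(g \right)} = g^{2}$
$F = 25657$ ($F = 112^{2} - \left(-10697 - 2416\right) = 12544 - -13113 = 12544 + 13113 = 25657$)
$F - 35530 = 25657 - 35530 = -9873$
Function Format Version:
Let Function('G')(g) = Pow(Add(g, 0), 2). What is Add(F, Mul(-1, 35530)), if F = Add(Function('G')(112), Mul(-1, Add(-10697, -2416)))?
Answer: -9873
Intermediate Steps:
Function('G')(g) = Pow(g, 2)
F = 25657 (F = Add(Pow(112, 2), Mul(-1, Add(-10697, -2416))) = Add(12544, Mul(-1, -13113)) = Add(12544, 13113) = 25657)
Add(F, Mul(-1, 35530)) = Add(25657, Mul(-1, 35530)) = Add(25657, -35530) = -9873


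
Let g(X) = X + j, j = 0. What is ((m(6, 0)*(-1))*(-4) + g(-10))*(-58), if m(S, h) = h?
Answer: 580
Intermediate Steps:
g(X) = X (g(X) = X + 0 = X)
((m(6, 0)*(-1))*(-4) + g(-10))*(-58) = ((0*(-1))*(-4) - 10)*(-58) = (0*(-4) - 10)*(-58) = (0 - 10)*(-58) = -10*(-58) = 580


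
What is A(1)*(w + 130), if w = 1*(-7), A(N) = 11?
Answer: 1353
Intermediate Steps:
w = -7
A(1)*(w + 130) = 11*(-7 + 130) = 11*123 = 1353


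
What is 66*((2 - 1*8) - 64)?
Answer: -4620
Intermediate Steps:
66*((2 - 1*8) - 64) = 66*((2 - 8) - 64) = 66*(-6 - 64) = 66*(-70) = -4620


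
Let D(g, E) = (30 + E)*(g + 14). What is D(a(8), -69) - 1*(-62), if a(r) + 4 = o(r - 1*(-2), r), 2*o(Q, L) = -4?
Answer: -250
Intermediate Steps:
o(Q, L) = -2 (o(Q, L) = (½)*(-4) = -2)
a(r) = -6 (a(r) = -4 - 2 = -6)
D(g, E) = (14 + g)*(30 + E) (D(g, E) = (30 + E)*(14 + g) = (14 + g)*(30 + E))
D(a(8), -69) - 1*(-62) = (420 + 14*(-69) + 30*(-6) - 69*(-6)) - 1*(-62) = (420 - 966 - 180 + 414) + 62 = -312 + 62 = -250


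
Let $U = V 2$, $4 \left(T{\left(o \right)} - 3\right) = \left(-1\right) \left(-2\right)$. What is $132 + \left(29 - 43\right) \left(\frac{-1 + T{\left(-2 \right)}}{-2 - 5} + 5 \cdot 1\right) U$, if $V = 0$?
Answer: $132$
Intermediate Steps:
$T{\left(o \right)} = \frac{7}{2}$ ($T{\left(o \right)} = 3 + \frac{\left(-1\right) \left(-2\right)}{4} = 3 + \frac{1}{4} \cdot 2 = 3 + \frac{1}{2} = \frac{7}{2}$)
$U = 0$ ($U = 0 \cdot 2 = 0$)
$132 + \left(29 - 43\right) \left(\frac{-1 + T{\left(-2 \right)}}{-2 - 5} + 5 \cdot 1\right) U = 132 + \left(29 - 43\right) \left(\frac{-1 + \frac{7}{2}}{-2 - 5} + 5 \cdot 1\right) 0 = 132 - 14 \left(\frac{5}{2 \left(-7\right)} + 5\right) 0 = 132 - 14 \left(\frac{5}{2} \left(- \frac{1}{7}\right) + 5\right) 0 = 132 - 14 \left(- \frac{5}{14} + 5\right) 0 = 132 - 14 \cdot \frac{65}{14} \cdot 0 = 132 - 0 = 132 + 0 = 132$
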